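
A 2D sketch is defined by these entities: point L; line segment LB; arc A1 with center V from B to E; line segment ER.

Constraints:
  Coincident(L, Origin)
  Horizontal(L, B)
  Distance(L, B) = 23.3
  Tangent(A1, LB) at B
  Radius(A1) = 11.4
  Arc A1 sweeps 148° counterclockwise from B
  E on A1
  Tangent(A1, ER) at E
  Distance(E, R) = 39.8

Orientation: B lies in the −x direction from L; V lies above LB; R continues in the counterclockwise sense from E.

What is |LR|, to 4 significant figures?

66.18

L is at the origin; LB is horizontal with |LB| = 23.3 and B on the −x side, so B = (-23.30, 0.000). A1 meets LB tangentially, so VB is at right angles to LB, so V = B + (0, 11.4) = (-23.30, 11.40). On A1, B sits at bearing -90° from V; a 148° counterclockwise sweep puts E at bearing 58°, so E = V + 11.4·(cos 58°, sin 58°) = (-17.26, 21.07). A1 meets ER tangentially, so VE is at right angles to ER, so ER runs along (−sin 58°, cos 58°); with |ER| = 39.8, R = (-51.01, 42.16). Then |LR| = |R − L| = 66.18.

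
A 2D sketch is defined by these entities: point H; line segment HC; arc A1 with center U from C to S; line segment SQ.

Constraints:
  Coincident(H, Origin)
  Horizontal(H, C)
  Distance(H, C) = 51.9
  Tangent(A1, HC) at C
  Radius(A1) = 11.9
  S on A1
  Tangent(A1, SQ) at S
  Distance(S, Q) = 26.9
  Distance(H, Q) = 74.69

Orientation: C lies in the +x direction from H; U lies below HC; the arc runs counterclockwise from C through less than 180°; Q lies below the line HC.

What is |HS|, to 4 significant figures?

48.55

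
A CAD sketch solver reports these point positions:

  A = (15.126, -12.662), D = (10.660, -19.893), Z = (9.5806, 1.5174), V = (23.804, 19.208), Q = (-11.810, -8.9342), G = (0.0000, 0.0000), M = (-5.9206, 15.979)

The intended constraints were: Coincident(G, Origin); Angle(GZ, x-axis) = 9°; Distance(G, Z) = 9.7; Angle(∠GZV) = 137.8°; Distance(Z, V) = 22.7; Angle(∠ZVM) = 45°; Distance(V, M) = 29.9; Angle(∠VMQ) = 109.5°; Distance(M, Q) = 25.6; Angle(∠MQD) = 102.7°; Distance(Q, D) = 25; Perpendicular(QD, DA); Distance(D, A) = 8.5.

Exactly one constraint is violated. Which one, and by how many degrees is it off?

Perpendicular(QD, DA) — off by 5.70°.

G = (0.00, 0.00) ✓; GZ at 9.000° ✓; |GZ| = 9.700 ✓; ∠GZV = 137.8° ✓; |ZV| = 22.70 ✓; ∠ZVM = 45.00° ✓; |VM| = 29.90 ✓; ∠VMQ = 109.5° ✓; |MQ| = 25.60 ✓; ∠MQD = 102.7° ✓; |QD| = 25.00 ✓; ∠(QD, DA) = 84.30° ✗; |DA| = 8.499 ✓.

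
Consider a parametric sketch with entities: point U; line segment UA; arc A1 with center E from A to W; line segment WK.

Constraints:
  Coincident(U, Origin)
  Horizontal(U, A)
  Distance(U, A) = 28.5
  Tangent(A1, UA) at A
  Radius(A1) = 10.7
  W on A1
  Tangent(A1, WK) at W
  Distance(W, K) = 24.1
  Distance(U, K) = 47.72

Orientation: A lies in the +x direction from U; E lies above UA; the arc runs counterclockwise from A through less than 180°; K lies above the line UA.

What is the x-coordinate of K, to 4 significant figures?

30.11

Checks: |EW| = 10.70 ✓; ∠(EW, WK) = 90.00° ✓; |WK| = 24.10 ✓; |UK| = 47.72 ✓.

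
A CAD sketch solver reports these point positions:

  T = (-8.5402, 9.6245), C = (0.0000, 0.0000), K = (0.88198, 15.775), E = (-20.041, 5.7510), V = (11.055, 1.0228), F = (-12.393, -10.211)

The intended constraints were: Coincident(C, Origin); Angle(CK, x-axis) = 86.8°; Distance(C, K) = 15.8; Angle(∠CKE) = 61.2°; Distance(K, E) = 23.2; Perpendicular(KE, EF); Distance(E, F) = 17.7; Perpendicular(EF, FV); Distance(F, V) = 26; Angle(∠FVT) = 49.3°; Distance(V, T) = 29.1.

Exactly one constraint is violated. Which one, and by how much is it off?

Distance(V, T) = 29.1 — off by 7.70.

C = (0.00, 0.00) ✓; CK at 86.80° ✓; |CK| = 15.80 ✓; ∠CKE = 61.20° ✓; |KE| = 23.20 ✓; ∠(KE, EF) = 90.00° ✓; |EF| = 17.70 ✓; ∠(EF, FV) = 90.00° ✓; |FV| = 26.00 ✓; ∠FVT = 49.30° ✓; |VT| = 21.40 ✗.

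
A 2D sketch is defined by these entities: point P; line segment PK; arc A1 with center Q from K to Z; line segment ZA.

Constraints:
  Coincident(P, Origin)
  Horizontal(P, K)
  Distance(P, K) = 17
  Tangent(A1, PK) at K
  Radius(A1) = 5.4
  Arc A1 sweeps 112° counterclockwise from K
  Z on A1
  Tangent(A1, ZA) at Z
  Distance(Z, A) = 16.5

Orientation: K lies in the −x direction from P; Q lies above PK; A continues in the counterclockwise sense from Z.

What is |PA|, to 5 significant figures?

29.096

P is at the origin; P and K share the same y with |PK| = 17.0 and K on the −x side, so K = (-17.000, 0.0000). A1 meets PK tangentially, so QK is at right angles to PK, so Q = K + (0, 5.4) = (-17.000, 5.4000). On A1, K sits at bearing -90° from Q; a 112° counterclockwise sweep puts Z at bearing 22°, so Z = Q + 5.4·(cos 22°, sin 22°) = (-11.993, 7.4229). The tangent condition forces QZ to be normal to ZA, so ZA runs along (−sin 22°, cos 22°); with |ZA| = 16.5, A = (-18.174, 22.721). Then |PA| = |A − P| = 29.096.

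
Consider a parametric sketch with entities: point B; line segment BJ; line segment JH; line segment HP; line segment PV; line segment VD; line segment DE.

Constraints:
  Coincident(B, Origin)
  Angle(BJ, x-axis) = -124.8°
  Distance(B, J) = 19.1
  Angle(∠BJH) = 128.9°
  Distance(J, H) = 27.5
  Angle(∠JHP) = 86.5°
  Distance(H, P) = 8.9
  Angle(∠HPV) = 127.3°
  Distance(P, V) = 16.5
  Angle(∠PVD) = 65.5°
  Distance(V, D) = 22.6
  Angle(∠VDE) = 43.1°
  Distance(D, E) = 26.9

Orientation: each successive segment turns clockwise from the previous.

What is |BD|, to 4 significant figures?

28.83

∠HPV = 127.3° gives PV at 37.90° from the x-axis; with |PV| = 16.5, V = (-25.40, 1.385). ∠PVD = 65.5° gives VD at -76.60° from the x-axis; with |VD| = 22.6, D = (-20.17, -20.60). Then |BD| = |D − B| = 28.83.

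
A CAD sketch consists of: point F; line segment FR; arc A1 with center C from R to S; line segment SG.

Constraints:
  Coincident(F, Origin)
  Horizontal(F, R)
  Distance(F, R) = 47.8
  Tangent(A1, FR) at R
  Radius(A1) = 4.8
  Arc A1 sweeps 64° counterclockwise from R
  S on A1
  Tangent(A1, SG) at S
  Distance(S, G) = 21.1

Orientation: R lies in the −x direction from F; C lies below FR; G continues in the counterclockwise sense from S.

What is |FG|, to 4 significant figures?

65.07

F is at the origin; FR is horizontal with |FR| = 47.8 and R on the −x side, so R = (-47.80, 0.000). A1 meets FR tangentially, so CR is at right angles to FR, so C = R + (0, -4.8) = (-47.80, -4.800). On A1, R sits at bearing 90° from C; a 64° counterclockwise sweep puts S at bearing 154°, so S = C + 4.8·(cos 154°, sin 154°) = (-52.11, -2.696). Tangency of A1 to SG means the radius CS is perpendicular to SG, so SG runs along (−sin 154°, cos 154°); with |SG| = 21.1, G = (-61.36, -21.66). Then |FG| = |G − F| = 65.07.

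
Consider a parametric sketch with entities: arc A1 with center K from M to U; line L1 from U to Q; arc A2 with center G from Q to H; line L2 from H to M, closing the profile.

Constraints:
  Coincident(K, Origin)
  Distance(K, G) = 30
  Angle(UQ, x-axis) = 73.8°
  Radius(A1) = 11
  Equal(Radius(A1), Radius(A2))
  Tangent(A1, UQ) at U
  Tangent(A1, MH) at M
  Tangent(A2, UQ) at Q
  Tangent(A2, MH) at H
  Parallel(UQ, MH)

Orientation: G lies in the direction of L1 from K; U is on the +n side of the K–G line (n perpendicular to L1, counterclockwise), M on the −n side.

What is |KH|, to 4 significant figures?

31.95

Tangency of A1 to both parallel lines with radius 11.0 puts U and M at K ± 11.0·n: U = (-10.56, 3.069), M = (10.56, -3.069). Equal radii place Q and H the same way about G: Q = G + 11.0·n = (-2.193, 31.88), H = G − 11.0·n = (18.93, 25.74). Then |KH| = |H − K| = 31.95.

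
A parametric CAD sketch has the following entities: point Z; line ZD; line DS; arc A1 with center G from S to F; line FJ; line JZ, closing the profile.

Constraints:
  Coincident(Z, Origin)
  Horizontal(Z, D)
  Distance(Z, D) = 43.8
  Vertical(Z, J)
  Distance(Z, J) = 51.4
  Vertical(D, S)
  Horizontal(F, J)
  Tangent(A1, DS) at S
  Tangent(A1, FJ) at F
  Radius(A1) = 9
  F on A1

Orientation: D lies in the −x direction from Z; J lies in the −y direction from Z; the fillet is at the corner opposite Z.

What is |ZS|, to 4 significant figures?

60.96

Z is at the origin; Z and D share the same y with |ZD| = 43.8 and D on the −x side, so D = (-43.80, 0.000). ZJ is vertical with |ZJ| = 51.4 and J on the −y side, so J = (0.000, -51.40). The virtual corner opposite Z is at (-43.80, -51.40). A1 meets DS tangentially, so GS is at right angles to DS and since A1 is tangent to FJ there, GF ⟂ FJ, with radius 9.0, so the center G sits 9.0 in from both sides at G = (-34.80, -42.40). That places the tangent points at S = (-43.80, -42.40) on DS and F = (-34.80, -51.40) on FJ. Then |ZS| = |S − Z| = 60.96.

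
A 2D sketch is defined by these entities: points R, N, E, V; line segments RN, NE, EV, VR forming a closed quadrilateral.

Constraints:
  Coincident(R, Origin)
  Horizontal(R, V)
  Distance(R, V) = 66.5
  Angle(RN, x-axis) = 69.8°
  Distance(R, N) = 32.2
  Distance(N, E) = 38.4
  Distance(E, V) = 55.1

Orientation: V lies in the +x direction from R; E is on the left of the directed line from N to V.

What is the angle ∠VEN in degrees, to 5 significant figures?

82.802°

Checks: |NE| = 38.40 ✓; |EV| = 55.10 ✓.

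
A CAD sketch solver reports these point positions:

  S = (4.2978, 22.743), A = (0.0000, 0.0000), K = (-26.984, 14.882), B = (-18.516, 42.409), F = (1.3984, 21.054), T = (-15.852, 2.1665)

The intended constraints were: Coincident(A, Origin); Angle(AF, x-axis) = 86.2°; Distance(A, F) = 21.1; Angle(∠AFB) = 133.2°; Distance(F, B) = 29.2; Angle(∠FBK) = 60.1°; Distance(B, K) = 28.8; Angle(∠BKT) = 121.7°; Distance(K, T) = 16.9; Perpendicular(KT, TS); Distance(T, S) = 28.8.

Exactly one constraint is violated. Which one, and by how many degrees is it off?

Perpendicular(KT, TS) — off by 4.40°.

A = (0.00, 0.00) ✓; AF at 86.20° ✓; |AF| = 21.10 ✓; ∠AFB = 133.2° ✓; |FB| = 29.20 ✓; ∠FBK = 60.10° ✓; |BK| = 28.80 ✓; ∠BKT = 121.7° ✓; |KT| = 16.90 ✓; ∠(KT, TS) = 94.40° ✗; |TS| = 28.80 ✓.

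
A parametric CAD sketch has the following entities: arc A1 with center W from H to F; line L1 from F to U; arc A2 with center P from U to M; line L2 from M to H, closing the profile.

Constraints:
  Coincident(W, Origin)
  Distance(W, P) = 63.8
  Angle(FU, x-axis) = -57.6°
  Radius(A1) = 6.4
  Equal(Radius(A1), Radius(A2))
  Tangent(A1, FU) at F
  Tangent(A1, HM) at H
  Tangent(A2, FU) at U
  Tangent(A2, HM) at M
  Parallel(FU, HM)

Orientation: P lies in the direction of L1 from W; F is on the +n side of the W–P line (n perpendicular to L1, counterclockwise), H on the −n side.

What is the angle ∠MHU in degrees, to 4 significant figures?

11.34°

The slot axis is L1's direction at -57.6°, so u = (cos -57.6°, sin -57.6°) = (0.5358, -0.8443) and n = (−sin -57.6°, cos -57.6°) = (0.8443, 0.5358). W is at the origin and P lies 63.8 along u from W, so P = 63.8·u = (34.19, -53.87). Tangency of A1 to both parallel lines with radius 6.4 puts F and H at W ± 6.4·n: F = (5.404, 3.429), H = (-5.404, -3.429). Equal radii place U and M the same way about P: U = P + 6.4·n = (39.59, -50.44), M = P − 6.4·n = (28.78, -57.30). Then cos ∠MHU = HM·HU / (|HM||HU|), giving 11.34°.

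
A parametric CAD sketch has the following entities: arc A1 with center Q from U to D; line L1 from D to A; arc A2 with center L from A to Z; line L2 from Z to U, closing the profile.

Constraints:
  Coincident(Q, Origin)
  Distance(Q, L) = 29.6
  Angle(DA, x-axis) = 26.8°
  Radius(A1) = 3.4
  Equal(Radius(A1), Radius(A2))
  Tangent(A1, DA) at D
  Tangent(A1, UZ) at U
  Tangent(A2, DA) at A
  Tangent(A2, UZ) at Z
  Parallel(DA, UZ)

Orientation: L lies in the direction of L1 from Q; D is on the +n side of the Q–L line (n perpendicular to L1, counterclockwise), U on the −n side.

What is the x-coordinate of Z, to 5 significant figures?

27.954

The slot axis is L1's direction at 26.8°, so u = (cos 26.8°, sin 26.8°) = (0.89259, 0.45088) and n = (−sin 26.8°, cos 26.8°) = (-0.45088, 0.89259). Q is at the origin and L lies 29.6 along u from Q, so L = 29.6·u = (26.421, 13.346). Tangency of A1 to both parallel lines with radius 3.4 puts D and U at Q ± 3.4·n: D = (-1.5330, 3.0348), U = (1.5330, -3.0348). Equal radii place A and Z the same way about L: A = L + 3.4·n = (24.888, 16.381), Z = L − 3.4·n = (27.954, 10.311). So Z.x = 27.954.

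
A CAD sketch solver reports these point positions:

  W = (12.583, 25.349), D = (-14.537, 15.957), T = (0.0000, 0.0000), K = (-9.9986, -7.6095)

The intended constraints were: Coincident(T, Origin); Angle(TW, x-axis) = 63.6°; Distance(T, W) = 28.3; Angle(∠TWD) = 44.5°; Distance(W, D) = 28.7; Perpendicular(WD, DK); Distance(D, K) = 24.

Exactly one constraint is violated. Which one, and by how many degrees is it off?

Perpendicular(WD, DK) — off by 8.20°.

T = (0.00, 0.00) ✓; TW at 63.60° ✓; |TW| = 28.30 ✓; ∠TWD = 44.50° ✓; |WD| = 28.70 ✓; ∠(WD, DK) = 81.80° ✗; |DK| = 24.00 ✓.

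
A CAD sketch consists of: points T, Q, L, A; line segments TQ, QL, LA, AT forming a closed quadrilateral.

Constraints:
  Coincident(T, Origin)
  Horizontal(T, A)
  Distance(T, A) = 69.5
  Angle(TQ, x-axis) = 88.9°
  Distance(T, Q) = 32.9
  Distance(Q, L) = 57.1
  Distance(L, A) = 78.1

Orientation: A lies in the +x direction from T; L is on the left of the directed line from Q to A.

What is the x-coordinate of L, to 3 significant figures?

41.4

Checks: |QL| = 57.10 ✓; |LA| = 78.10 ✓.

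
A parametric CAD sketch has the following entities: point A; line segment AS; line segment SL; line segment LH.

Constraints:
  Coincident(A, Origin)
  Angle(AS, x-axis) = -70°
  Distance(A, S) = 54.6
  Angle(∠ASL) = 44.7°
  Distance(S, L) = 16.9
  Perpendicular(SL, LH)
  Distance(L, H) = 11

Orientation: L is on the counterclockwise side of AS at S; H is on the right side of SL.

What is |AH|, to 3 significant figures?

54.0

∠ASL = 44.7°, so SL runs at -70.0° + (180° − 44.7°) = 65.3° from the x-axis; with |SL| = 16.9, L = S + 16.9·(cos 65.3°, sin 65.3°) = (25.7, -36.0). SL is perpendicular to LH; with |LH| = 11.0 on the right of SL, H = L + 11.0·(0.909, -0.418) = (35.7, -40.5). Then |AH| = |H − A| = 54.0.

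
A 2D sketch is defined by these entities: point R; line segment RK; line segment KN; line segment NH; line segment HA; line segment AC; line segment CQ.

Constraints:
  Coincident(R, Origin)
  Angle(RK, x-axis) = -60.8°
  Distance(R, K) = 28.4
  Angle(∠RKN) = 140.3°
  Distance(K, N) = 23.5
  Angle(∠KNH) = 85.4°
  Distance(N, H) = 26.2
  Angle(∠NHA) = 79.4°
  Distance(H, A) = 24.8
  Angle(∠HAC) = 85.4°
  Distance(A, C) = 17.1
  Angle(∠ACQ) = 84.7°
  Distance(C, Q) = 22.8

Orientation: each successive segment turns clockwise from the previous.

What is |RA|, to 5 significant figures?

19.373

R is at the origin; RK runs at -60.8° with length 28.4, so K = (13.855, -24.791). ∠RKN = 140.3° gives KN at -100.50° from the x-axis; with |KN| = 23.5, N = (9.5727, -47.897). ∠KNH = 85.4° gives NH at 164.90° from the x-axis; with |NH| = 26.2, H = (-15.723, -41.072). ∠NHA = 79.4° gives HA at 64.300° from the x-axis; with |HA| = 24.8, A = (-4.9680, -18.726). Then |RA| = |A − R| = 19.373.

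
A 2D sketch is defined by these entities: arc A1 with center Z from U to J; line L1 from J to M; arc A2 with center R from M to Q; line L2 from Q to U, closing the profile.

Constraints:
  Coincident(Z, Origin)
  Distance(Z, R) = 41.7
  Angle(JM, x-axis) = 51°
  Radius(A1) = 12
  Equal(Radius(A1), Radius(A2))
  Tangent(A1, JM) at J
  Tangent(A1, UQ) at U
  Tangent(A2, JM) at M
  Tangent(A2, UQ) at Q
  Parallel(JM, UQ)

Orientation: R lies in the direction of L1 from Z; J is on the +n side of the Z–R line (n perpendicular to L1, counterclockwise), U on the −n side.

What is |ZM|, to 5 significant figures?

43.392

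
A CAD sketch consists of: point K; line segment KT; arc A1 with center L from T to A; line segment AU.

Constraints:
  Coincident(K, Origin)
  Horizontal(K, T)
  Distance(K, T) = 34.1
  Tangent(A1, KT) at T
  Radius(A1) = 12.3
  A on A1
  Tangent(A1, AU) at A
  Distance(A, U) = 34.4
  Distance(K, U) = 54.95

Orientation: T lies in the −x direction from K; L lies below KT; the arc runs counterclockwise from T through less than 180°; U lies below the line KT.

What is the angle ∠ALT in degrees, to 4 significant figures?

121.5°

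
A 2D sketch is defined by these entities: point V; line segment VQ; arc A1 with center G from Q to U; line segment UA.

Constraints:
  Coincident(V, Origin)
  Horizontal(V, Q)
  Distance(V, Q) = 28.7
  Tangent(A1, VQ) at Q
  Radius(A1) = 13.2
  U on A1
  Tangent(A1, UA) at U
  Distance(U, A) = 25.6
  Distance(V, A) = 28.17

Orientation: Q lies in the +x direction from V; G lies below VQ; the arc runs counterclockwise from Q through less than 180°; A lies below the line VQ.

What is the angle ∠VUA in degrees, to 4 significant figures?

77.44°

V is at the origin; VQ is horizontal with |VQ| = 28.7 and Q on the +x side, so Q = (28.70, 0.000). The tangent condition forces GQ to be normal to VQ, so G = Q + (0, -13.2) = (28.70, -13.20). Since GU ⟂ UA (tangency), |GA| = √(13.2² + 25.6²) = 28.80 regardless of where U sits on A1. So A lies on both circle(V, 28.17) and circle(G, 28.80); the below-VQ intersection is A = (3.928, -27.89). U is the foot of the tangent from A: U = (17.51, -6.196).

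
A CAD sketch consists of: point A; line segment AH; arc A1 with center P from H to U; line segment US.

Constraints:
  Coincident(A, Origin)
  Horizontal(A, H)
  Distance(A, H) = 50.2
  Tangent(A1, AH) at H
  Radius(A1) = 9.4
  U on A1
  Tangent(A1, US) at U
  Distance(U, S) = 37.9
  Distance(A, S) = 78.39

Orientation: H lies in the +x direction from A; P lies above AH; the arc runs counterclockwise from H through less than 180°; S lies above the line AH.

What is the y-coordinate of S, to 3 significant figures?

46.2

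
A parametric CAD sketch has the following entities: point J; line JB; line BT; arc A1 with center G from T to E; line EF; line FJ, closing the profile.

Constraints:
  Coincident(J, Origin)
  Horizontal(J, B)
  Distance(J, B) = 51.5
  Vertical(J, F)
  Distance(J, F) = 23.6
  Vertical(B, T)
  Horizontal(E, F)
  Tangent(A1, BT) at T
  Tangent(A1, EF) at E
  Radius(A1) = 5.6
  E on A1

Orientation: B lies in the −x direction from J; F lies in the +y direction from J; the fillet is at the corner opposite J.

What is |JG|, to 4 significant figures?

49.30

J is at the origin; J and B share the same y with |JB| = 51.5 and B on the −x side, so B = (-51.50, 0.000). JF is vertical with |JF| = 23.6 and F on the +y side, so F = (0.000, 23.60). The virtual corner opposite J is at (-51.50, 23.60). Tangency of A1 to BT means the radius GT is perpendicular to BT and since A1 is tangent to EF there, GE ⟂ EF, with radius 5.6, so the center G sits 5.6 in from both sides at G = (-45.90, 18.00). Then |JG| = |G − J| = 49.30.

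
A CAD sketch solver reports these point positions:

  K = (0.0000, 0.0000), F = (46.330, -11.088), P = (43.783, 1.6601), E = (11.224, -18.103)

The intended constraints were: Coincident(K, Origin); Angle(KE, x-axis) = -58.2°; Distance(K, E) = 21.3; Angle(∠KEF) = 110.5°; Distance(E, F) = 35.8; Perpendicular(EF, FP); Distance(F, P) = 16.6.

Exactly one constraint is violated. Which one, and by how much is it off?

Distance(F, P) = 16.6 — off by 3.60.

K = (0.00, 0.00) ✓; KE at -58.20° ✓; |KE| = 21.30 ✓; ∠KEF = 110.5° ✓; |EF| = 35.80 ✓; ∠(EF, FP) = 90.00° ✓; |FP| = 13.00 ✗.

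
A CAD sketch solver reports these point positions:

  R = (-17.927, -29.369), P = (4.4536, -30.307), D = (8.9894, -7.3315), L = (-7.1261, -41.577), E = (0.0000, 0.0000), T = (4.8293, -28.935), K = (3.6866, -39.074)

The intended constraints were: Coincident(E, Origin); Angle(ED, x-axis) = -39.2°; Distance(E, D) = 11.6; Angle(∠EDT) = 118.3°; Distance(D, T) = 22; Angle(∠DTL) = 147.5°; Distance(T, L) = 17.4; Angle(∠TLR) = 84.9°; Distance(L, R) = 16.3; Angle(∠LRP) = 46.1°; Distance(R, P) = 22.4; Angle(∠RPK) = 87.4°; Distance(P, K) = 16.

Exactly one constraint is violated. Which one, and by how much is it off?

Distance(P, K) = 16 — off by 7.20.

E = (0.00, 0.00) ✓; ED at -39.20° ✓; |ED| = 11.60 ✓; ∠EDT = 118.3° ✓; |DT| = 22.00 ✓; ∠DTL = 147.5° ✓; |TL| = 17.40 ✓; ∠TLR = 84.90° ✓; |LR| = 16.30 ✓; ∠LRP = 46.10° ✓; |RP| = 22.40 ✓; ∠RPK = 87.40° ✓; |PK| = 8.800 ✗.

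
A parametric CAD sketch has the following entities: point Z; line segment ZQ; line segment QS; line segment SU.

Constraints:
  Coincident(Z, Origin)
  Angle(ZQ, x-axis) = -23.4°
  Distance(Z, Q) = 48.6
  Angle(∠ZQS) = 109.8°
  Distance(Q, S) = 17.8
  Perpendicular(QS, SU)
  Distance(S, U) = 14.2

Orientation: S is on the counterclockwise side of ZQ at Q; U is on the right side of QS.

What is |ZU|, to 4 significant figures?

69.03

Z is at the origin; ZQ runs at -23.4° with length 48.6, so Q = 48.6·(cos -23.4°, sin -23.4°) = (44.60, -19.30). ∠ZQS = 109.8°, so QS runs at -23.4° + (180° − 109.8°) = 46.80° from the x-axis; with |QS| = 17.8, S = Q + 17.8·(cos 46.80°, sin 46.80°) = (56.79, -6.326). QS ⟂ SU; with |SU| = 14.2 on the right of QS, U = S + 14.2·(0.7290, -0.6845) = (67.14, -16.05). Then |ZU| = |U − Z| = 69.03.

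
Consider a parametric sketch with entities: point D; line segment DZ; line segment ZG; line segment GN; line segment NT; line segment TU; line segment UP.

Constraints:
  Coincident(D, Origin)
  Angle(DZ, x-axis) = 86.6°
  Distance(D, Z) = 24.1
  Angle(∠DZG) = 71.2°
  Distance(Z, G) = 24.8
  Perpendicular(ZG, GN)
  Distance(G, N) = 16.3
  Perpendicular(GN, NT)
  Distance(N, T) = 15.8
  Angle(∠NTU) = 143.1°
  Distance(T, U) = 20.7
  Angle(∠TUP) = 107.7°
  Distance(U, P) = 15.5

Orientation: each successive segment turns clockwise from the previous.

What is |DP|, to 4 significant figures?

35.10

D is at the origin; DZ runs at 86.6° with length 24.1, so Z = (1.429, 24.06). ∠DZG = 71.2° gives ZG at -22.20° from the x-axis; with |ZG| = 24.8, G = (24.39, 14.69). ZG is perpendicular to GN, so GN runs at -112.2°; with |GN| = 16.3, N = (18.23, -0.4046). The perpendicularity gives NT at right angles to GN, so NT runs at 157.8°; with |NT| = 15.8, T = (3.603, 5.565). ∠NTU = 143.1° gives TU at 120.9° from the x-axis; with |TU| = 20.7, U = (-7.027, 23.33). ∠TUP = 107.7° gives UP at 48.60° from the x-axis; with |UP| = 15.5, P = (3.223, 34.95). Then |DP| = |P − D| = 35.10.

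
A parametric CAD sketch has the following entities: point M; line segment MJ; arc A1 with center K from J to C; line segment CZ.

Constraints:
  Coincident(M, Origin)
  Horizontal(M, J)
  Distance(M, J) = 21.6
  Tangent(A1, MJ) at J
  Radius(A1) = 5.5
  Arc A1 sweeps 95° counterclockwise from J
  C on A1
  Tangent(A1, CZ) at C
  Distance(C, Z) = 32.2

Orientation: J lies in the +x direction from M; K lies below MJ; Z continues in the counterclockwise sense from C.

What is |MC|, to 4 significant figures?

17.19

M is at the origin; M and J share the same y with |MJ| = 21.6 and J on the +x side, so J = (21.60, 0.000). Since A1 is tangent to MJ there, KJ ⟂ MJ, so K = J + (0, -5.5) = (21.60, -5.500). On A1, J sits at bearing 90° from K; a 95° counterclockwise sweep puts C at bearing 185°, so C = K + 5.5·(cos 185°, sin 185°) = (16.12, -5.979). Then |MC| = |C − M| = 17.19.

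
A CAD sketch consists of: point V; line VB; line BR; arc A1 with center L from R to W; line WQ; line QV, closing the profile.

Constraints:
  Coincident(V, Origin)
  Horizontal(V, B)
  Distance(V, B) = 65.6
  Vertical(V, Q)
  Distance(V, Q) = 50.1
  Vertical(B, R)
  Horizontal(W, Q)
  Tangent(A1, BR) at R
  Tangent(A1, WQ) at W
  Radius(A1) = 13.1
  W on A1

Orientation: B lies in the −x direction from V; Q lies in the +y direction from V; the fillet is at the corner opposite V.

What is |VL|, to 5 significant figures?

64.228

V is at the origin; VB is horizontal with |VB| = 65.6 and B on the −x side, so B = (-65.600, 0.0000). V and Q share the same x with |VQ| = 50.1 and Q on the +y side, so Q = (0.0000, 50.100). The virtual corner opposite V is at (-65.600, 50.100). Tangency of A1 to BR means the radius LR is perpendicular to BR and A1 meets WQ tangentially, so LW is at right angles to WQ, with radius 13.1, so the center L sits 13.1 in from both sides at L = (-52.500, 37.000). Then |VL| = |L − V| = 64.228.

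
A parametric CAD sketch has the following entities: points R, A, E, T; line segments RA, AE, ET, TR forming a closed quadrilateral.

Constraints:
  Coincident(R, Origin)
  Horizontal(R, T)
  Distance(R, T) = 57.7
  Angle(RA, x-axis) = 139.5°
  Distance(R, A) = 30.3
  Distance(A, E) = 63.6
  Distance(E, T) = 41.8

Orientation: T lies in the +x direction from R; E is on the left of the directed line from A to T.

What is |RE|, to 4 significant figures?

53.13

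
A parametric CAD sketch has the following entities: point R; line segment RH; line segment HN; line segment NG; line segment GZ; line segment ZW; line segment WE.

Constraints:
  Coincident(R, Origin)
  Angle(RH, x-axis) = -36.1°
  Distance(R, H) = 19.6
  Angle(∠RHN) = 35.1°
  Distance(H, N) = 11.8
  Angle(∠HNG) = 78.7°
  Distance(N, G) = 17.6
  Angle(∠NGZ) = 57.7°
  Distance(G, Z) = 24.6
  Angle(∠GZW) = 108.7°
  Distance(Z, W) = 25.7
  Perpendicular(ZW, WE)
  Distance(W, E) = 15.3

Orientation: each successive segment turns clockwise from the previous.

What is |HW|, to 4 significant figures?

23.06

∠NGZ = 57.7° gives GZ at -44.60° from the x-axis; with |GZ| = 24.6, Z = (25.30, -11.42). ∠GZW = 108.7° gives ZW at -115.9° from the x-axis; with |ZW| = 25.7, W = (14.08, -34.54). Then |HW| = |W − H| = 23.06.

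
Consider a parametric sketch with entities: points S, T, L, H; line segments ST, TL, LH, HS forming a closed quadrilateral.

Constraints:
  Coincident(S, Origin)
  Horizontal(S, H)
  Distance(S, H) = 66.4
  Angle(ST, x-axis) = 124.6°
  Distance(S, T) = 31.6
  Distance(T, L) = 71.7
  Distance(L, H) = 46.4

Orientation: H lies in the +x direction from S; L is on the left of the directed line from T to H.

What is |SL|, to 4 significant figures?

67.68

Checks: |TL| = 71.70 ✓; |LH| = 46.40 ✓.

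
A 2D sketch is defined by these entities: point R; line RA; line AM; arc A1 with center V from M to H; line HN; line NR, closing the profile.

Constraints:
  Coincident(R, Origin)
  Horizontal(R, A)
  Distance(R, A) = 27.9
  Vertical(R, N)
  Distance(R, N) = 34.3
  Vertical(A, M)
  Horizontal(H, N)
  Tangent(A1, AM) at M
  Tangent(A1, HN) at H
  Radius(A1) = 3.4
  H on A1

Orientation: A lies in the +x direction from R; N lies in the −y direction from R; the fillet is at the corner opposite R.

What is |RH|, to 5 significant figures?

42.151

The virtual corner opposite R is at (27.900, -34.300). The tangent condition forces VM to be normal to AM and since A1 is tangent to HN there, VH ⟂ HN, with radius 3.4, so the center V sits 3.4 in from both sides at V = (24.500, -30.900). That places the tangent points at M = (27.900, -30.900) on AM and H = (24.500, -34.300) on HN. Then |RH| = |H − R| = 42.151.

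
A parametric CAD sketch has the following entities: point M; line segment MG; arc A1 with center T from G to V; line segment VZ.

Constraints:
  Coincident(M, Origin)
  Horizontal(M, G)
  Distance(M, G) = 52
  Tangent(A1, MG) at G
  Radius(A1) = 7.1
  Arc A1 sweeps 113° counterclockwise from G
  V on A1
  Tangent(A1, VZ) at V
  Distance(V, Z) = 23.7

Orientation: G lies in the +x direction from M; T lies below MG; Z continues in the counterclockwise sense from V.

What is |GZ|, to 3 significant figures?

31.8

M is at the origin; MG is horizontal with |MG| = 52.0 and G on the +x side, so G = (52.0, 0.00). A1 meets MG tangentially, so TG is at right angles to MG, so T = G + (0, -7.1) = (52.0, -7.10). On A1, G sits at bearing 90° from T; a 113° counterclockwise sweep puts V at bearing 203°, so V = T + 7.1·(cos 203°, sin 203°) = (45.5, -9.87). The tangent condition forces TV to be normal to VZ, so VZ runs along (−sin 203°, cos 203°); with |VZ| = 23.7, Z = (54.7, -31.7). Then |GZ| = |Z − G| = 31.8.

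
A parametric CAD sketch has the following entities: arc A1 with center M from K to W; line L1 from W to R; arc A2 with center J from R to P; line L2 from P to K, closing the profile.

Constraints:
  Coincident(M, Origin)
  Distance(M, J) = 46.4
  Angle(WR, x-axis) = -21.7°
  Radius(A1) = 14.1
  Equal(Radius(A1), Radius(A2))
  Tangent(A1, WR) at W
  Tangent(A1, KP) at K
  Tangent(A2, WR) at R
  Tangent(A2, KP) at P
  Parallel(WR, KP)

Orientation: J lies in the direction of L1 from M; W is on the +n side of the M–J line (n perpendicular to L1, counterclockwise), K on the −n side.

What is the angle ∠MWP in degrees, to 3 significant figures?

58.7°

The slot axis is L1's direction at -21.7°, so u = (cos -21.7°, sin -21.7°) = (0.929, -0.370) and n = (−sin -21.7°, cos -21.7°) = (0.370, 0.929). M is at the origin and J lies 46.4 along u from M, so J = 46.4·u = (43.1, -17.2). Tangency of A1 to both parallel lines with radius 14.1 puts W and K at M ± 14.1·n: W = (5.21, 13.1), K = (-5.21, -13.1). Equal radii place R and P the same way about J: R = J + 14.1·n = (48.3, -4.06), P = J − 14.1·n = (37.9, -30.3). Then cos ∠MWP = WM·WP / (|WM||WP|), giving 58.7°.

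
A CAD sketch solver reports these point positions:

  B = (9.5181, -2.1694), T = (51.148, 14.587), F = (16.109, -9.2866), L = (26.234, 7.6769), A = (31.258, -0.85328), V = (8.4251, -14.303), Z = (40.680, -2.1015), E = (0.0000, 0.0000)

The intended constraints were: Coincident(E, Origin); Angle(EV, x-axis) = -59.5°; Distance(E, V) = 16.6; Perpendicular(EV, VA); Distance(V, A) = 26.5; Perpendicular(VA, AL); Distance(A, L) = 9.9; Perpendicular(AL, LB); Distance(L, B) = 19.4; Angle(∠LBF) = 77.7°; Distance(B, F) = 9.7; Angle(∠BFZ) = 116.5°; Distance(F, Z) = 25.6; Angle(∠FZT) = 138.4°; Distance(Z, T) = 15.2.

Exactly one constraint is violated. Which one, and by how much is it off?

Distance(Z, T) = 15.2 — off by 4.50.

E = (0.00, 0.00) ✓; EV at -59.50° ✓; |EV| = 16.60 ✓; ∠(EV, VA) = 90.00° ✓; |VA| = 26.50 ✓; ∠(VA, AL) = 90.00° ✓; |AL| = 9.900 ✓; ∠(AL, LB) = 90.00° ✓; |LB| = 19.40 ✓; ∠LBF = 77.70° ✓; |BF| = 9.700 ✓; ∠BFZ = 116.5° ✓; |FZ| = 25.60 ✓; ∠FZT = 138.4° ✓; |ZT| = 19.70 ✗.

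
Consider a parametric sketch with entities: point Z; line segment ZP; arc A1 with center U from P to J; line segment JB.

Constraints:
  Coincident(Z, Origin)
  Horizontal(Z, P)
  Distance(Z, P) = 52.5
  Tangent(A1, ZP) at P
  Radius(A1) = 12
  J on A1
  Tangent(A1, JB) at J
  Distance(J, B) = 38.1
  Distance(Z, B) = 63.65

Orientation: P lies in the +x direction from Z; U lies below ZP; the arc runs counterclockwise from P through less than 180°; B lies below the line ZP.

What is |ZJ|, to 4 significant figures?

42.17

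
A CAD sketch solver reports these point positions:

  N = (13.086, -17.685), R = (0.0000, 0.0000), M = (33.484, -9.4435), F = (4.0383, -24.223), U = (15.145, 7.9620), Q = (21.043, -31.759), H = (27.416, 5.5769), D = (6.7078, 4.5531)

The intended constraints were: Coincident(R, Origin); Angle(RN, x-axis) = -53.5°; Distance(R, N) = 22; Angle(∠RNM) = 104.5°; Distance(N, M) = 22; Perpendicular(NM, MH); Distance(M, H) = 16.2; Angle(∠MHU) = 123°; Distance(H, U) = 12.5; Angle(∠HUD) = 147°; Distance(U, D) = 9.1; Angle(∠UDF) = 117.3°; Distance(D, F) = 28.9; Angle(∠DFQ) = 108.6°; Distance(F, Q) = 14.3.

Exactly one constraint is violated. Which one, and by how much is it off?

Distance(F, Q) = 14.3 — off by 4.30.

R = (0.00, 0.00) ✓; RN at -53.50° ✓; |RN| = 22.00 ✓; ∠RNM = 104.5° ✓; |NM| = 22.00 ✓; ∠(NM, MH) = 90.00° ✓; |MH| = 16.20 ✓; ∠MHU = 123.0° ✓; |HU| = 12.50 ✓; ∠HUD = 147.0° ✓; |UD| = 9.100 ✓; ∠UDF = 117.3° ✓; |DF| = 28.90 ✓; ∠DFQ = 108.6° ✓; |FQ| = 18.60 ✗.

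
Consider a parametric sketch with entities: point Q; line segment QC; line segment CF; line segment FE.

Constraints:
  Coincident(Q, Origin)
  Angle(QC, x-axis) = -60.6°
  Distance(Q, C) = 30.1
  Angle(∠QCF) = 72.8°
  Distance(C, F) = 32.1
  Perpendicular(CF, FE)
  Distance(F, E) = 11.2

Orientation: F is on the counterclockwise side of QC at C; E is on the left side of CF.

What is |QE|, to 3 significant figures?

29.1

∠QCF = 72.8°, so CF runs at -60.6° + (180° − 72.8°) = 46.6° from the x-axis; with |CF| = 32.1, F = C + 32.1·(cos 46.6°, sin 46.6°) = (36.8, -2.90). CF ⟂ FE; with |FE| = 11.2 on the left of CF, E = F + 11.2·(-0.727, 0.687) = (28.7, 4.79). Then |QE| = |E − Q| = 29.1.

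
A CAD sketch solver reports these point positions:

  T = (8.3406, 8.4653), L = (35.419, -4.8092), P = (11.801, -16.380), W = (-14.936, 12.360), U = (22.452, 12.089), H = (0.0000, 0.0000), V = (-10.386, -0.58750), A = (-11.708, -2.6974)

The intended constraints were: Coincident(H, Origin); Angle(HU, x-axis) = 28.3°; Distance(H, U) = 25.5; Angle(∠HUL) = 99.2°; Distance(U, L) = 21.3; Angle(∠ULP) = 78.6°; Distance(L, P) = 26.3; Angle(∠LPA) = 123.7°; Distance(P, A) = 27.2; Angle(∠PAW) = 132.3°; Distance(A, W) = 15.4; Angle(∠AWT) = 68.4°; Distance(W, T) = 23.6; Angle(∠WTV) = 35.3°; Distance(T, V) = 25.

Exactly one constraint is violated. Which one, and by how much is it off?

Distance(T, V) = 25 — off by 4.20.

H = (0.00, 0.00) ✓; HU at 28.30° ✓; |HU| = 25.50 ✓; ∠HUL = 99.20° ✓; |UL| = 21.30 ✓; ∠ULP = 78.60° ✓; |LP| = 26.30 ✓; ∠LPA = 123.7° ✓; |PA| = 27.20 ✓; ∠PAW = 132.3° ✓; |AW| = 15.40 ✓; ∠AWT = 68.40° ✓; |WT| = 23.60 ✓; ∠WTV = 35.30° ✓; |TV| = 20.80 ✗.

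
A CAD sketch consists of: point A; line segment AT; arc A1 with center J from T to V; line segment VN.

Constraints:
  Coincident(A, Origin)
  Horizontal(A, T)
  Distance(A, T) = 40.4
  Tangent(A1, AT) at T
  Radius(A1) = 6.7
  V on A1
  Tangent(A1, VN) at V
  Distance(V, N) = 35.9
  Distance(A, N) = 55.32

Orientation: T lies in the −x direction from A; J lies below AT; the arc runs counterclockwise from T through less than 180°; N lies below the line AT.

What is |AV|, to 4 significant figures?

47.57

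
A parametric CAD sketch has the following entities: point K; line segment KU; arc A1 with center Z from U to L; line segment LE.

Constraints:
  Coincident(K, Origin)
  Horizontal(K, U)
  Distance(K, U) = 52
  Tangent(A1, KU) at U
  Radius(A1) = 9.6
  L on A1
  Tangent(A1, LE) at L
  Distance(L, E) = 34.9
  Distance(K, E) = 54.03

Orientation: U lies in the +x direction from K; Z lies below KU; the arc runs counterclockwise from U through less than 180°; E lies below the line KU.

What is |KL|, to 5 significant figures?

43.292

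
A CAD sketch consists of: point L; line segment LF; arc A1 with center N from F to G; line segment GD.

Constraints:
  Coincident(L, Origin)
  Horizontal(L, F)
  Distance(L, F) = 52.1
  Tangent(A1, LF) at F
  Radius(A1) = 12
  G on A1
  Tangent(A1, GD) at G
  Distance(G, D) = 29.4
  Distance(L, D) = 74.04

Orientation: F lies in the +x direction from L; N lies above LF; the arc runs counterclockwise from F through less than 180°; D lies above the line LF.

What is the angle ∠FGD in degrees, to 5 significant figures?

131.61°

L is at the origin; LF is horizontal with |LF| = 52.1 and F on the +x side, so F = (52.100, 0.0000). Since A1 is tangent to LF there, NF ⟂ LF, so N = F + (0, 12) = (52.100, 12.000). Since NG ⟂ GD (tangency), |ND| = √(12.0² + 29.4²) = 31.755 regardless of where G sits on A1. So D lies on both circle(L, 74.04) and circle(N, 31.755); the above-LF intersection is D = (60.550, 42.610). G is the foot of the tangent from D: G = (64.016, 13.415).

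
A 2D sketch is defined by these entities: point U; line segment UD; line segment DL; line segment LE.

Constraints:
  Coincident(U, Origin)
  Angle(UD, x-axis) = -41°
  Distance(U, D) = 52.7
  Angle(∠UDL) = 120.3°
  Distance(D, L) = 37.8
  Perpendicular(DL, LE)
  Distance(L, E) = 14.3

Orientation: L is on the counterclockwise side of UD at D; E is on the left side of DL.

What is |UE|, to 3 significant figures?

71.5

∠UDL = 120.3°, so DL runs at -41.0° + (180° − 120.3°) = 18.7° from the x-axis; with |DL| = 37.8, L = D + 37.8·(cos 18.7°, sin 18.7°) = (75.6, -22.5). The perpendicularity gives LE at right angles to DL; with |LE| = 14.3 on the left of DL, E = L + 14.3·(-0.321, 0.947) = (71.0, -8.91). Then |UE| = |E − U| = 71.5.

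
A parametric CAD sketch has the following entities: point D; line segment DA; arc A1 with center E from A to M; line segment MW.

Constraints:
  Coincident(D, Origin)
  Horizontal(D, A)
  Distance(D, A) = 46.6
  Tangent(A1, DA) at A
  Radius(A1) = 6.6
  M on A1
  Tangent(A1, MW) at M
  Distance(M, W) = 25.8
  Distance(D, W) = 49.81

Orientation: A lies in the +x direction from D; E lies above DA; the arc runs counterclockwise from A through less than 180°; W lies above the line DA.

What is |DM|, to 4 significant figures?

53.14

Checks: |EM| = 6.600 ✓; ∠(EM, MW) = 90.00° ✓; |MW| = 25.80 ✓; |DW| = 49.81 ✓.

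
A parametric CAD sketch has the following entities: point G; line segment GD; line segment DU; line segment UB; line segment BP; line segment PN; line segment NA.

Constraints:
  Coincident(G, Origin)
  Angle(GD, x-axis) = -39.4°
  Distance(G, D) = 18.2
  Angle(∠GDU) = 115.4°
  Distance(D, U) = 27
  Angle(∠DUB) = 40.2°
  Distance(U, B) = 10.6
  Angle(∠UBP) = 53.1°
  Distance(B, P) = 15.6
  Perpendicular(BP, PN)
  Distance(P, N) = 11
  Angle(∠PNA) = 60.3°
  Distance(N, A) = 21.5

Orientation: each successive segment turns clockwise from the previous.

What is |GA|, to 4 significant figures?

28.01

BP ⟂ PN, so PN runs at -100.7°; with |PN| = 11.0, N = (16.14, -41.94). ∠PNA = 60.3° gives NA at 139.6° from the x-axis; with |NA| = 21.5, A = (-0.2347, -28.01). Then |GA| = |A − G| = 28.01.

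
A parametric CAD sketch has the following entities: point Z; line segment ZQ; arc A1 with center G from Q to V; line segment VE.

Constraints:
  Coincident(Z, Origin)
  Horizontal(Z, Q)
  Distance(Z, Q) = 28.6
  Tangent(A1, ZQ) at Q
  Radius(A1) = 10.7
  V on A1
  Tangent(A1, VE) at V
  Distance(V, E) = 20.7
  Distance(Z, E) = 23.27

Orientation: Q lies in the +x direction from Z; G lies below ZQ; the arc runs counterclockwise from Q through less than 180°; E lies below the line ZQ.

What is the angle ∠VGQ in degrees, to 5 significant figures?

55.807°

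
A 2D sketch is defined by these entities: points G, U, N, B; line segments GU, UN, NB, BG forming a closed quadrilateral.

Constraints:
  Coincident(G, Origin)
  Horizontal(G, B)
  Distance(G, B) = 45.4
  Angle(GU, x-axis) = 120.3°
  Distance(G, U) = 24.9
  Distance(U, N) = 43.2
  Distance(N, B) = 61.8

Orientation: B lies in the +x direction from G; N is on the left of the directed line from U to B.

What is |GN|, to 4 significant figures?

56.41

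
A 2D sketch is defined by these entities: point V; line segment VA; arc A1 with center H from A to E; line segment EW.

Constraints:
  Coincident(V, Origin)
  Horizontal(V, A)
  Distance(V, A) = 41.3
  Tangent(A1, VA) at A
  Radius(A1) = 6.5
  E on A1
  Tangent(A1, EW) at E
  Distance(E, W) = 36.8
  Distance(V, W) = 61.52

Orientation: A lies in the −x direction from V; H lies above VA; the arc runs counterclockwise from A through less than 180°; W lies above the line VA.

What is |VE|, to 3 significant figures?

35.9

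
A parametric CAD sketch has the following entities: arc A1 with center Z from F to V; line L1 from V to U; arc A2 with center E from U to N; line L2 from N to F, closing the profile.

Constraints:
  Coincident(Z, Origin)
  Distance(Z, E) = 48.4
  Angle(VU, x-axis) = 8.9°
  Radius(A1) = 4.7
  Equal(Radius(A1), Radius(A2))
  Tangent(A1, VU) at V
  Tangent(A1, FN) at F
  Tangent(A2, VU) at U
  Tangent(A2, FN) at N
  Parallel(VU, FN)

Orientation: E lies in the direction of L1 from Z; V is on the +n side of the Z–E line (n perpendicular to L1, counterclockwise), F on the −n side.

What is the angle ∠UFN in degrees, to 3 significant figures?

11.0°

The slot axis is L1's direction at 8.9°, so u = (cos 8.9°, sin 8.9°) = (0.988, 0.155) and n = (−sin 8.9°, cos 8.9°) = (-0.155, 0.988). Z is at the origin and E lies 48.4 along u from Z, so E = 48.4·u = (47.8, 7.49). Tangency of A1 to both parallel lines with radius 4.7 puts V and F at Z ± 4.7·n: V = (-0.727, 4.64), F = (0.727, -4.64). Equal radii place U and N the same way about E: U = E + 4.7·n = (47.1, 12.1), N = E − 4.7·n = (48.5, 2.84). Then cos ∠UFN = FU·FN / (|FU||FN|), giving 11.0°.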